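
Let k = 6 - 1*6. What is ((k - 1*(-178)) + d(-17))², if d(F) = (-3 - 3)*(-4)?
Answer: 40804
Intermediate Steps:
d(F) = 24 (d(F) = -6*(-4) = 24)
k = 0 (k = 6 - 6 = 0)
((k - 1*(-178)) + d(-17))² = ((0 - 1*(-178)) + 24)² = ((0 + 178) + 24)² = (178 + 24)² = 202² = 40804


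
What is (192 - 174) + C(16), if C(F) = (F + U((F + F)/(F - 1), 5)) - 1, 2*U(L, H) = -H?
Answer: 61/2 ≈ 30.500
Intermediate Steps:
U(L, H) = -H/2 (U(L, H) = (-H)/2 = -H/2)
C(F) = -7/2 + F (C(F) = (F - ½*5) - 1 = (F - 5/2) - 1 = (-5/2 + F) - 1 = -7/2 + F)
(192 - 174) + C(16) = (192 - 174) + (-7/2 + 16) = 18 + 25/2 = 61/2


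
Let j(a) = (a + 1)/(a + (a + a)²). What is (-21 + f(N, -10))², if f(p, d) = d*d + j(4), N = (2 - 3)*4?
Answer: 28912129/4624 ≈ 6252.6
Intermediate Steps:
N = -4 (N = -1*4 = -4)
j(a) = (1 + a)/(a + 4*a²) (j(a) = (1 + a)/(a + (2*a)²) = (1 + a)/(a + 4*a²))
f(p, d) = 5/68 + d² (f(p, d) = d*d + (1 + 4)/(4*(1 + 4*4)) = d² + (¼)*5/(1 + 16) = d² + (¼)*5/17 = d² + (¼)*(1/17)*5 = d² + 5/68 = 5/68 + d²)
(-21 + f(N, -10))² = (-21 + (5/68 + (-10)²))² = (-21 + (5/68 + 100))² = (-21 + 6805/68)² = (5377/68)² = 28912129/4624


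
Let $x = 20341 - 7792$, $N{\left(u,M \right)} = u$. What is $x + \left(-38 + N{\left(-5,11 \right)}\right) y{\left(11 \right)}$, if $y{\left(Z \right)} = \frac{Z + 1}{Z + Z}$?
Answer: $\frac{137781}{11} \approx 12526.0$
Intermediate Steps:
$y{\left(Z \right)} = \frac{1 + Z}{2 Z}$
$x = 12549$ ($x = 20341 - 7792 = 12549$)
$x + \left(-38 + N{\left(-5,11 \right)}\right) y{\left(11 \right)} = 12549 + \left(-38 - 5\right) \frac{1 + 11}{2 \cdot 11} = 12549 - 43 \cdot \frac{1}{2} \cdot \frac{1}{11} \cdot 12 = 12549 - \frac{258}{11} = \frac{137781}{11}$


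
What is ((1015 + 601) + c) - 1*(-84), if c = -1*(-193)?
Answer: 1893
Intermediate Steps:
c = 193
((1015 + 601) + c) - 1*(-84) = ((1015 + 601) + 193) - 1*(-84) = (1616 + 193) + 84 = 1809 + 84 = 1893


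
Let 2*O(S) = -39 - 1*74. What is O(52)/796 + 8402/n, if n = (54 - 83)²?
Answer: 13280951/1338872 ≈ 9.9195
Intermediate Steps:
n = 841 (n = (-29)² = 841)
O(S) = -113/2 (O(S) = (-39 - 1*74)/2 = (-39 - 74)/2 = (½)*(-113) = -113/2)
O(52)/796 + 8402/n = -113/2/796 + 8402/841 = -113/2*1/796 + 8402*(1/841) = -113/1592 + 8402/841 = 13280951/1338872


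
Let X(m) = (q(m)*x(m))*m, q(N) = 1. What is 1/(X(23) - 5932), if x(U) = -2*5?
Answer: -1/6162 ≈ -0.00016229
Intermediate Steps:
x(U) = -10
X(m) = -10*m (X(m) = (1*(-10))*m = -10*m)
1/(X(23) - 5932) = 1/(-10*23 - 5932) = 1/(-230 - 5932) = 1/(-6162) = -1/6162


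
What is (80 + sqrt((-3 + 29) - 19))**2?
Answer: (80 + sqrt(7))**2 ≈ 6830.3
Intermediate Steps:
(80 + sqrt((-3 + 29) - 19))**2 = (80 + sqrt(26 - 19))**2 = (80 + sqrt(7))**2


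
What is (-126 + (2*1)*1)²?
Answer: 15376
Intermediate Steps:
(-126 + (2*1)*1)² = (-126 + 2*1)² = (-126 + 2)² = (-124)² = 15376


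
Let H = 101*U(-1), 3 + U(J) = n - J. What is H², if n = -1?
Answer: 91809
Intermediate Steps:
U(J) = -4 - J (U(J) = -3 + (-1 - J) = -4 - J)
H = -303 (H = 101*(-4 - 1*(-1)) = 101*(-4 + 1) = 101*(-3) = -303)
H² = (-303)² = 91809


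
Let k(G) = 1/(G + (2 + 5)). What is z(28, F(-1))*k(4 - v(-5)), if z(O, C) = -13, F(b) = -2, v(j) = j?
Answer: -13/16 ≈ -0.81250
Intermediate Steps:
k(G) = 1/(7 + G) (k(G) = 1/(G + 7) = 1/(7 + G))
z(28, F(-1))*k(4 - v(-5)) = -13/(7 + (4 - 1*(-5))) = -13/(7 + (4 + 5)) = -13/(7 + 9) = -13/16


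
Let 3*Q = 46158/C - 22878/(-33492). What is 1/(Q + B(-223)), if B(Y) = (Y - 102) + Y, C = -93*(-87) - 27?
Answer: -1607616/877540211 ≈ -0.0018320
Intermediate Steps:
C = 8064 (C = 8091 - 27 = 8064)
B(Y) = -102 + 2*Y (B(Y) = (-102 + Y) + Y = -102 + 2*Y)
Q = 3433357/1607616 (Q = (46158/8064 - 22878/(-33492))/3 = (46158*(1/8064) - 22878*(-1/33492))/3 = (1099/192 + 3813/5582)/3 = (⅓)*(3433357/535872) = 3433357/1607616 ≈ 2.1357)
1/(Q + B(-223)) = 1/(3433357/1607616 + (-102 + 2*(-223))) = 1/(3433357/1607616 + (-102 - 446)) = 1/(3433357/1607616 - 548) = 1/(-877540211/1607616) = -1607616/877540211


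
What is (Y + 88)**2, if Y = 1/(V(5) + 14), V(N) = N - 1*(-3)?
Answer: 3751969/484 ≈ 7752.0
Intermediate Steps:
V(N) = 3 + N (V(N) = N + 3 = 3 + N)
Y = 1/22 (Y = 1/((3 + 5) + 14) = 1/(8 + 14) = 1/22 ≈ 0.045455)
(Y + 88)**2 = (1/22 + 88)**2 = (1937/22)**2 = 3751969/484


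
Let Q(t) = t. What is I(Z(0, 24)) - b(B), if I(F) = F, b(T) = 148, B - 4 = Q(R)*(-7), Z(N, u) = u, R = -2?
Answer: -124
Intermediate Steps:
B = 18 (B = 4 - 2*(-7) = 4 + 14 = 18)
I(Z(0, 24)) - b(B) = 24 - 1*148 = 24 - 148 = -124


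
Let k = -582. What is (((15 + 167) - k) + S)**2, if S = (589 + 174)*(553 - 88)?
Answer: 126422202481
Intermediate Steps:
S = 354795 (S = 763*465 = 354795)
(((15 + 167) - k) + S)**2 = (((15 + 167) - 1*(-582)) + 354795)**2 = ((182 + 582) + 354795)**2 = (764 + 354795)**2 = 355559**2 = 126422202481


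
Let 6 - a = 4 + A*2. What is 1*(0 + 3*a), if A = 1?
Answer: 0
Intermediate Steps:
a = 0 (a = 6 - (4 + 1*2) = 6 - (4 + 2) = 6 - 1*6 = 6 - 6 = 0)
1*(0 + 3*a) = 1*(0 + 3*0) = 1*(0 + 0) = 1*0 = 0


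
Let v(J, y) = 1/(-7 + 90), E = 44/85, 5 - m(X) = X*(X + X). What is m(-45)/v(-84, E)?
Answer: -335735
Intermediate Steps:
m(X) = 5 - 2*X**2 (m(X) = 5 - X*(X + X) = 5 - X*2*X = 5 - 2*X**2)
E = 44/85 (E = 44*(1/85) = 44/85 ≈ 0.51765)
v(J, y) = 1/83
m(-45)/v(-84, E) = (5 - 2*(-45)**2)/(1/83) = (5 - 2*2025)*83 = (5 - 4050)*83 = -4045*83 = -335735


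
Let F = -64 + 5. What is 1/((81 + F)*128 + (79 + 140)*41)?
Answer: 1/11795 ≈ 8.4782e-5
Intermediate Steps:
F = -59
1/((81 + F)*128 + (79 + 140)*41) = 1/((81 - 59)*128 + (79 + 140)*41) = 1/(22*128 + 219*41) = 1/(2816 + 8979) = 1/11795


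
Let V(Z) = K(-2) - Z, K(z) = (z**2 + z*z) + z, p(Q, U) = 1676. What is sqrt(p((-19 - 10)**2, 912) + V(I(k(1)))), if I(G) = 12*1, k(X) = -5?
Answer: sqrt(1670) ≈ 40.866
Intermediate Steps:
I(G) = 12
K(z) = z + 2*z**2 (K(z) = (z**2 + z**2) + z = 2*z**2 + z = z + 2*z**2)
V(Z) = 6 - Z (V(Z) = -2*(1 + 2*(-2)) - Z = -2*(1 - 4) - Z = -2*(-3) - Z = 6 - Z)
sqrt(p((-19 - 10)**2, 912) + V(I(k(1)))) = sqrt(1676 + (6 - 1*12)) = sqrt(1676 + (6 - 12)) = sqrt(1676 - 6) = sqrt(1670)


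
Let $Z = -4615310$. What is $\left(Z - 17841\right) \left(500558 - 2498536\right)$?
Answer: $9256933768678$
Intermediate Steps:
$\left(Z - 17841\right) \left(500558 - 2498536\right) = \left(-4615310 - 17841\right) \left(500558 - 2498536\right) = \left(-4633151\right) \left(-1997978\right) = 9256933768678$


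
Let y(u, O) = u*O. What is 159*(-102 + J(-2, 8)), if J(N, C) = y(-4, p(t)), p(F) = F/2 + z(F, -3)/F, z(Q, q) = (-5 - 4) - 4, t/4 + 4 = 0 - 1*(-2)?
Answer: -29415/2 ≈ -14708.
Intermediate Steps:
t = -8 (t = -16 + 4*(0 - 1*(-2)) = -16 + 4*(0 + 2) = -16 + 4*2 = -16 + 8 = -8)
z(Q, q) = -13 (z(Q, q) = -9 - 4 = -13)
p(F) = F/2 - 13/F
y(u, O) = O*u
J(N, C) = 19/2 (J(N, C) = ((1/2)*(-8) - 13/(-8))*(-4) = (-4 - 13*(-1/8))*(-4) = (-4 + 13/8)*(-4) = -19/8*(-4) = 19/2)
159*(-102 + J(-2, 8)) = 159*(-102 + 19/2) = 159*(-185/2) = -29415/2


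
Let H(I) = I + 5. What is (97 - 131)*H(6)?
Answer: -374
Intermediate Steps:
H(I) = 5 + I
(97 - 131)*H(6) = (97 - 131)*(5 + 6) = -34*11 = -374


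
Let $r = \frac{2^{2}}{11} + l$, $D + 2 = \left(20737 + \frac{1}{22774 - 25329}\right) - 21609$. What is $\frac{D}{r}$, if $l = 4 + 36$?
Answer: $- \frac{8187927}{378140} \approx -21.653$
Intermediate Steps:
$l = 40$
$D = - \frac{2233071}{2555}$ ($D = -2 - \left(872 - \frac{1}{22774 - 25329}\right) = -2 - \left(872 + \frac{1}{2555}\right) = -2 + \left(\left(20737 - \frac{1}{2555}\right) - 21609\right) = -2 + \left(\frac{52983034}{2555} - 21609\right) = -2 - \frac{2227961}{2555} = - \frac{2233071}{2555} \approx -874.0$)
$r = \frac{444}{11}$ ($r = \frac{2^{2}}{11} + 40 = \frac{1}{11} \cdot 4 + 40 = \frac{4}{11} + 40 = \frac{444}{11} \approx 40.364$)
$\frac{D}{r} = - \frac{2233071}{2555 \cdot \frac{444}{11}} = \left(- \frac{2233071}{2555}\right) \frac{11}{444} = - \frac{8187927}{378140}$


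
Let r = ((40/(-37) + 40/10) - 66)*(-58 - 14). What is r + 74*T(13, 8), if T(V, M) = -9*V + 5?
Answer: -138608/37 ≈ -3746.2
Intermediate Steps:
T(V, M) = 5 - 9*V
r = 168048/37 (r = ((40*(-1/37) + 40*(⅒)) - 66)*(-72) = ((-40/37 + 4) - 66)*(-72) = (108/37 - 66)*(-72) = -2334/37*(-72) = 168048/37 ≈ 4541.8)
r + 74*T(13, 8) = 168048/37 + 74*(5 - 9*13) = 168048/37 + 74*(5 - 117) = 168048/37 + 74*(-112) = 168048/37 - 8288 = -138608/37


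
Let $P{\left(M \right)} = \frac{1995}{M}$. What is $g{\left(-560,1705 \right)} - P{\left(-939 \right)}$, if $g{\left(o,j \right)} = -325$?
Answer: $- \frac{101060}{313} \approx -322.88$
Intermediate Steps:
$g{\left(-560,1705 \right)} - P{\left(-939 \right)} = -325 - \frac{1995}{-939} = -325 - 1995 \left(- \frac{1}{939}\right) = -325 - - \frac{665}{313} = -325 + \frac{665}{313} = - \frac{101060}{313}$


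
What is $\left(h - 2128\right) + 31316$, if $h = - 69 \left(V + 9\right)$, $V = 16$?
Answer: $27463$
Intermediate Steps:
$h = -1725$ ($h = - 69 \left(16 + 9\right) = \left(-69\right) 25 = -1725$)
$\left(h - 2128\right) + 31316 = \left(-1725 - 2128\right) + 31316 = -3853 + 31316 = 27463$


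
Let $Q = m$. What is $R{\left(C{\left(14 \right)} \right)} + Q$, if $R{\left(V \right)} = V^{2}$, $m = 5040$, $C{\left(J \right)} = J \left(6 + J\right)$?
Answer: $83440$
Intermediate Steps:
$Q = 5040$
$R{\left(C{\left(14 \right)} \right)} + Q = \left(14 \left(6 + 14\right)\right)^{2} + 5040 = \left(14 \cdot 20\right)^{2} + 5040 = 280^{2} + 5040 = 78400 + 5040 = 83440$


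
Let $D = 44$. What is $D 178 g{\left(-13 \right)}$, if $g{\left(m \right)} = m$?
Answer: $-101816$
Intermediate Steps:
$D 178 g{\left(-13 \right)} = 44 \cdot 178 \left(-13\right) = 7832 \left(-13\right) = -101816$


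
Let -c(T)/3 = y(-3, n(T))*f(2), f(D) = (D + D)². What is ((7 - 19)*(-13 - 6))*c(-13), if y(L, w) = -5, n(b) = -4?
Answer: 54720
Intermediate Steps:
f(D) = 4*D² (f(D) = (2*D)² = 4*D²)
c(T) = 240 (c(T) = -(-15)*4*2² = -(-15)*4*4 = -(-15)*16 = -3*(-80) = 240)
((7 - 19)*(-13 - 6))*c(-13) = ((7 - 19)*(-13 - 6))*240 = -12*(-19)*240 = 228*240 = 54720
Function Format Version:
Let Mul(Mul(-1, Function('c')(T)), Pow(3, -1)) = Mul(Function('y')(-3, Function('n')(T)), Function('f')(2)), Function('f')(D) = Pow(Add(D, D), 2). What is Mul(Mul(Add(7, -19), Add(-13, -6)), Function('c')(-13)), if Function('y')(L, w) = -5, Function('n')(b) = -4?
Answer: 54720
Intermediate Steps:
Function('f')(D) = Mul(4, Pow(D, 2)) (Function('f')(D) = Pow(Mul(2, D), 2) = Mul(4, Pow(D, 2)))
Function('c')(T) = 240 (Function('c')(T) = Mul(-3, Mul(-5, Mul(4, Pow(2, 2)))) = Mul(-3, Mul(-5, Mul(4, 4))) = Mul(-3, Mul(-5, 16)) = Mul(-3, -80) = 240)
Mul(Mul(Add(7, -19), Add(-13, -6)), Function('c')(-13)) = Mul(Mul(Add(7, -19), Add(-13, -6)), 240) = Mul(Mul(-12, -19), 240) = Mul(228, 240) = 54720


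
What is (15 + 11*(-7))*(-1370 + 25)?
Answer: 83390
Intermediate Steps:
(15 + 11*(-7))*(-1370 + 25) = (15 - 77)*(-1345) = -62*(-1345) = 83390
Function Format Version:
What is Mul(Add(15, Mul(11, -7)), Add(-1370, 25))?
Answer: 83390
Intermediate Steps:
Mul(Add(15, Mul(11, -7)), Add(-1370, 25)) = Mul(Add(15, -77), -1345) = Mul(-62, -1345) = 83390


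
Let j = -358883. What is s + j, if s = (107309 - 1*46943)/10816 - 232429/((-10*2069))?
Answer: -20077041454929/55945760 ≈ -3.5887e+5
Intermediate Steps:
s = 940731151/55945760 (s = (107309 - 46943)*(1/10816) - 232429/(-20690) = 60366*(1/10816) - 232429*(-1/20690) = 30183/5408 + 232429/20690 = 940731151/55945760 ≈ 16.815)
s + j = 940731151/55945760 - 358883 = -20077041454929/55945760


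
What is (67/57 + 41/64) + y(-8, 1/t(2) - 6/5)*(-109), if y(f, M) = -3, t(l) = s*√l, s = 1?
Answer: 1199521/3648 ≈ 328.82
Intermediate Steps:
t(l) = √l (t(l) = 1*√l = √l)
(67/57 + 41/64) + y(-8, 1/t(2) - 6/5)*(-109) = (67/57 + 41/64) - 3*(-109) = (67*(1/57) + 41*(1/64)) + 327 = (67/57 + 41/64) + 327 = 6625/3648 + 327 = 1199521/3648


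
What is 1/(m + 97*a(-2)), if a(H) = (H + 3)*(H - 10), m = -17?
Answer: -1/1181 ≈ -0.00084674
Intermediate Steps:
a(H) = (-10 + H)*(3 + H) (a(H) = (3 + H)*(-10 + H) = (-10 + H)*(3 + H))
1/(m + 97*a(-2)) = 1/(-17 + 97*(-30 + (-2)² - 7*(-2))) = 1/(-17 + 97*(-30 + 4 + 14)) = 1/(-17 + 97*(-12)) = 1/(-17 - 1164) = 1/(-1181) = -1/1181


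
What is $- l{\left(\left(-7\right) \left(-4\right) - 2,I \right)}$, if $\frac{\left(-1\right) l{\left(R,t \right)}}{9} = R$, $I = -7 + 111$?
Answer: $234$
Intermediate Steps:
$I = 104$
$l{\left(R,t \right)} = - 9 R$
$- l{\left(\left(-7\right) \left(-4\right) - 2,I \right)} = - \left(-9\right) \left(\left(-7\right) \left(-4\right) - 2\right) = - \left(-9\right) \left(28 - 2\right) = - \left(-9\right) 26 = \left(-1\right) \left(-234\right) = 234$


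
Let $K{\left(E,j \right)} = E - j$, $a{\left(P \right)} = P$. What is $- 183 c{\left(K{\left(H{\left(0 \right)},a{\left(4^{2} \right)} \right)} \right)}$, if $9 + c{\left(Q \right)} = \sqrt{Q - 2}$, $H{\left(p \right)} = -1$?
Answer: $1647 - 183 i \sqrt{19} \approx 1647.0 - 797.68 i$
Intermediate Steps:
$c{\left(Q \right)} = -9 + \sqrt{-2 + Q}$ ($c{\left(Q \right)} = -9 + \sqrt{Q - 2} = -9 + \sqrt{-2 + Q}$)
$- 183 c{\left(K{\left(H{\left(0 \right)},a{\left(4^{2} \right)} \right)} \right)} = - 183 \left(-9 + \sqrt{-2 - 17}\right) = - 183 \left(-9 + \sqrt{-19}\right) = - 183 \left(-9 + i \sqrt{19}\right) = 1647 - 183 i \sqrt{19}$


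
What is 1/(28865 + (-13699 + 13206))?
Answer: 1/28372 ≈ 3.5246e-5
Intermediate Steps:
1/(28865 + (-13699 + 13206)) = 1/(28865 - 493) = 1/28372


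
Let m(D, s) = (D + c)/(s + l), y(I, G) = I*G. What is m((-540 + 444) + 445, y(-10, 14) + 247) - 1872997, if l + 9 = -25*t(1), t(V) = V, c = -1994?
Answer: -136730426/73 ≈ -1.8730e+6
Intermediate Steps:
l = -34 (l = -9 - 25*1 = -9 - 25 = -34)
y(I, G) = G*I
m(D, s) = (-1994 + D)/(-34 + s) (m(D, s) = (D - 1994)/(s - 34) = (-1994 + D)/(-34 + s))
m((-540 + 444) + 445, y(-10, 14) + 247) - 1872997 = (-1994 + ((-540 + 444) + 445))/(-34 + (14*(-10) + 247)) - 1872997 = (-1994 + (-96 + 445))/(-34 + (-140 + 247)) - 1872997 = (-1994 + 349)/(-34 + 107) - 1872997 = -1645/73 - 1872997 = -136730426/73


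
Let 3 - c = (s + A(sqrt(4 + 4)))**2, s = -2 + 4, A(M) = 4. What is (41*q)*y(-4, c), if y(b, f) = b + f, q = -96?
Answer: 145632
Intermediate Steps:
s = 2
c = -33 (c = 3 - (2 + 4)**2 = 3 - 1*6**2 = 3 - 1*36 = 3 - 36 = -33)
(41*q)*y(-4, c) = (41*(-96))*(-4 - 33) = -3936*(-37) = 145632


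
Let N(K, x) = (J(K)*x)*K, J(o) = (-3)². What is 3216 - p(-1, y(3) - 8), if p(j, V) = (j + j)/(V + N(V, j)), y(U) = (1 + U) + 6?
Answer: 25727/8 ≈ 3215.9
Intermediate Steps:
y(U) = 7 + U
J(o) = 9
N(K, x) = 9*K*x (N(K, x) = (9*x)*K = 9*K*x)
p(j, V) = 2*j/(V + 9*V*j) (p(j, V) = (j + j)/(V + 9*V*j) = (2*j)/(V + 9*V*j) = 2*j/(V + 9*V*j))
3216 - p(-1, y(3) - 8) = 3216 - 2*(-1)/(((7 + 3) - 8)*(1 + 9*(-1))) = 3216 - 2*(-1)/((10 - 8)*(1 - 9)) = 3216 - 2*(-1)/(2*(-8)) = 3216 - 2*(-1)*(-1)/(2*8) = 3216 - 1*⅛ = 3216 - ⅛ = 25727/8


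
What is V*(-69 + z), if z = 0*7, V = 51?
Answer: -3519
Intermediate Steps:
z = 0
V*(-69 + z) = 51*(-69 + 0) = 51*(-69) = -3519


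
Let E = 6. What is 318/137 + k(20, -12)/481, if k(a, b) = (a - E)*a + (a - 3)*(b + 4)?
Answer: 172686/65897 ≈ 2.6205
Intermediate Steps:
k(a, b) = a*(-6 + a) + (-3 + a)*(4 + b) (k(a, b) = (a - 1*6)*a + (a - 3)*(b + 4) = (a - 6)*a + (-3 + a)*(4 + b) = (-6 + a)*a + (-3 + a)*(4 + b) = a*(-6 + a) + (-3 + a)*(4 + b))
318/137 + k(20, -12)/481 = 318/137 + (-12 + 20² - 3*(-12) - 2*20 + 20*(-12))/481 = 318*(1/137) + (-12 + 400 + 36 - 40 - 240)*(1/481) = 318/137 + 144*(1/481) = 318/137 + 144/481 = 172686/65897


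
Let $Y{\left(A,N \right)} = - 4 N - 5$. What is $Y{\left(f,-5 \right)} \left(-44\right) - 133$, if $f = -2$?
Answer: $-793$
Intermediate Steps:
$Y{\left(A,N \right)} = -5 - 4 N$
$Y{\left(f,-5 \right)} \left(-44\right) - 133 = \left(-5 - -20\right) \left(-44\right) - 133 = \left(-5 + 20\right) \left(-44\right) - 133 = 15 \left(-44\right) - 133 = -660 - 133 = -793$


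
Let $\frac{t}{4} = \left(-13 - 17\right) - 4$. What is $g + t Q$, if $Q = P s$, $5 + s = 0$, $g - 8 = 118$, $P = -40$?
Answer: $-27074$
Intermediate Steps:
$g = 126$ ($g = 8 + 118 = 126$)
$s = -5$ ($s = -5 + 0 = -5$)
$Q = 200$ ($Q = \left(-40\right) \left(-5\right) = 200$)
$t = -136$ ($t = 4 \left(\left(-13 - 17\right) - 4\right) = 4 \left(-30 - 4\right) = 4 \left(-34\right) = -136$)
$g + t Q = 126 - 27200 = -27074$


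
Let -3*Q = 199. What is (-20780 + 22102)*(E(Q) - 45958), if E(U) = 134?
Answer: -60579328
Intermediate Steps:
Q = -199/3 (Q = -⅓*199 = -199/3 ≈ -66.333)
(-20780 + 22102)*(E(Q) - 45958) = (-20780 + 22102)*(134 - 45958) = 1322*(-45824) = -60579328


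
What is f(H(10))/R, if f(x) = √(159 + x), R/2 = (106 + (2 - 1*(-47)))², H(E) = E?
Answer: 13/48050 ≈ 0.00027055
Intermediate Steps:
R = 48050 (R = 2*(106 + (2 - 1*(-47)))² = 2*(106 + (2 + 47))² = 2*(106 + 49)² = 2*155² = 2*24025 = 48050)
f(H(10))/R = √(159 + 10)/48050 = √169*(1/48050) = 13*(1/48050) = 13/48050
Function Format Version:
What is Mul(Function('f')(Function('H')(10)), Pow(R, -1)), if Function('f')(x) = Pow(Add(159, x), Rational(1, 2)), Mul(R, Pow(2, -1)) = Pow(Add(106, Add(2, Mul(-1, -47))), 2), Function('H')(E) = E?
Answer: Rational(13, 48050) ≈ 0.00027055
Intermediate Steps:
R = 48050 (R = Mul(2, Pow(Add(106, Add(2, Mul(-1, -47))), 2)) = Mul(2, Pow(Add(106, Add(2, 47)), 2)) = Mul(2, Pow(Add(106, 49), 2)) = Mul(2, Pow(155, 2)) = Mul(2, 24025) = 48050)
Mul(Function('f')(Function('H')(10)), Pow(R, -1)) = Mul(Pow(Add(159, 10), Rational(1, 2)), Pow(48050, -1)) = Mul(Pow(169, Rational(1, 2)), Rational(1, 48050)) = Mul(13, Rational(1, 48050)) = Rational(13, 48050)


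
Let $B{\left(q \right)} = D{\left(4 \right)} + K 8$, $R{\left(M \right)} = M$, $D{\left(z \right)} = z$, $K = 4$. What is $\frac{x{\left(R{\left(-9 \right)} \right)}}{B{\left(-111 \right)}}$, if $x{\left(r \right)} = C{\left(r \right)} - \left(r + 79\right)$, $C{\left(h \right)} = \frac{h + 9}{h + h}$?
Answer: $- \frac{35}{18} \approx -1.9444$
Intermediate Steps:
$B{\left(q \right)} = 36$ ($B{\left(q \right)} = 4 + 4 \cdot 8 = 4 + 32 = 36$)
$C{\left(h \right)} = \frac{9 + h}{2 h}$
$x{\left(r \right)} = -79 - r + \frac{9 + r}{2 r}$ ($x{\left(r \right)} = \frac{9 + r}{2 r} - \left(r + 79\right) = \frac{9 + r}{2 r} - \left(79 + r\right) = -79 - r + \frac{9 + r}{2 r}$)
$\frac{x{\left(R{\left(-9 \right)} \right)}}{B{\left(-111 \right)}} = \frac{- \frac{157}{2} - -9 + \frac{9}{2 \left(-9\right)}}{36} = \left(- \frac{157}{2} + 9 + \frac{9}{2} \left(- \frac{1}{9}\right)\right) \frac{1}{36} = \left(- \frac{157}{2} + 9 - \frac{1}{2}\right) \frac{1}{36} = \left(-70\right) \frac{1}{36} = - \frac{35}{18}$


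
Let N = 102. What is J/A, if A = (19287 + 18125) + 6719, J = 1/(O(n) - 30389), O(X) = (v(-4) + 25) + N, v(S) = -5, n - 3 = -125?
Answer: -1/1335712977 ≈ -7.4866e-10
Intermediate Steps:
n = -122 (n = 3 - 125 = -122)
O(X) = 122 (O(X) = (-5 + 25) + 102 = 20 + 102 = 122)
J = -1/30267 (J = 1/(122 - 30389) = 1/(-30267) = -1/30267 ≈ -3.3039e-5)
A = 44131 (A = 37412 + 6719 = 44131)
J/A = -1/30267/44131 = -1/30267*1/44131 = -1/1335712977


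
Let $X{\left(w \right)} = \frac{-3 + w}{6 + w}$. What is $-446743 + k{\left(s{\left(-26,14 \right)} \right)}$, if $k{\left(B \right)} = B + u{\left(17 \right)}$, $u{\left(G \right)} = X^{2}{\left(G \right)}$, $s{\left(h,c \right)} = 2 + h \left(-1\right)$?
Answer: $- \frac{236312039}{529} \approx -4.4671 \cdot 10^{5}$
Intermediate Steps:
$s{\left(h,c \right)} = 2 - h$
$X{\left(w \right)} = \frac{-3 + w}{6 + w}$
$u{\left(G \right)} = \frac{\left(-3 + G\right)^{2}}{\left(6 + G\right)^{2}}$ ($u{\left(G \right)} = \left(\frac{-3 + G}{6 + G}\right)^{2} = \frac{\left(-3 + G\right)^{2}}{\left(6 + G\right)^{2}}$)
$k{\left(B \right)} = \frac{196}{529} + B$ ($k{\left(B \right)} = B + \frac{\left(-3 + 17\right)^{2}}{\left(6 + 17\right)^{2}} = B + \frac{14^{2}}{529} = B + 196 \cdot \frac{1}{529} = B + \frac{196}{529} = \frac{196}{529} + B$)
$-446743 + k{\left(s{\left(-26,14 \right)} \right)} = -446743 + \left(\frac{196}{529} + \left(2 - -26\right)\right) = -446743 + \left(\frac{196}{529} + \left(2 + 26\right)\right) = -446743 + \left(\frac{196}{529} + 28\right) = -446743 + \frac{15008}{529} = - \frac{236312039}{529}$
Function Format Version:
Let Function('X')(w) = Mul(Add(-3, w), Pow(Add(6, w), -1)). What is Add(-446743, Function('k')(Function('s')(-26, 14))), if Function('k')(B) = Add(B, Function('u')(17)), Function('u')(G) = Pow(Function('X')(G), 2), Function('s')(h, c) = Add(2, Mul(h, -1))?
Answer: Rational(-236312039, 529) ≈ -4.4671e+5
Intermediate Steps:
Function('s')(h, c) = Add(2, Mul(-1, h))
Function('X')(w) = Mul(Pow(Add(6, w), -1), Add(-3, w))
Function('u')(G) = Mul(Pow(Add(-3, G), 2), Pow(Add(6, G), -2)) (Function('u')(G) = Pow(Mul(Pow(Add(6, G), -1), Add(-3, G)), 2) = Mul(Pow(Add(-3, G), 2), Pow(Add(6, G), -2)))
Function('k')(B) = Add(Rational(196, 529), B) (Function('k')(B) = Add(B, Mul(Pow(Add(-3, 17), 2), Pow(Add(6, 17), -2))) = Add(B, Mul(Pow(14, 2), Pow(23, -2))) = Add(B, Mul(196, Rational(1, 529))) = Add(B, Rational(196, 529)) = Add(Rational(196, 529), B))
Add(-446743, Function('k')(Function('s')(-26, 14))) = Add(-446743, Add(Rational(196, 529), Add(2, Mul(-1, -26)))) = Add(-446743, Add(Rational(196, 529), Add(2, 26))) = Add(-446743, Add(Rational(196, 529), 28)) = Add(-446743, Rational(15008, 529)) = Rational(-236312039, 529)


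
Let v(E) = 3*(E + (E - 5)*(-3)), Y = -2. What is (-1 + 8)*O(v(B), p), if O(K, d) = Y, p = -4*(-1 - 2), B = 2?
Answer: -14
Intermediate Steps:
p = 12 (p = -4*(-3) = 12)
v(E) = 45 - 6*E (v(E) = 3*(E + (-5 + E)*(-3)) = 3*(E + (15 - 3*E)) = 3*(15 - 2*E) = 45 - 6*E)
O(K, d) = -2
(-1 + 8)*O(v(B), p) = (-1 + 8)*(-2) = 7*(-2) = -14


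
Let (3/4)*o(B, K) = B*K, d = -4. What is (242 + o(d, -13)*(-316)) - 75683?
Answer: -292051/3 ≈ -97350.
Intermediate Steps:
o(B, K) = 4*B*K/3 (o(B, K) = 4*(B*K)/3 = 4*B*K/3)
(242 + o(d, -13)*(-316)) - 75683 = (242 + ((4/3)*(-4)*(-13))*(-316)) - 75683 = (242 + (208/3)*(-316)) - 75683 = (242 - 65728/3) - 75683 = -65002/3 - 75683 = -292051/3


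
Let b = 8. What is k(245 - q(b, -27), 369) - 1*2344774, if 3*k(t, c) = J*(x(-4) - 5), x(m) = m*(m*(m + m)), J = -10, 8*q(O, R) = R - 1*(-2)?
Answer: -7032992/3 ≈ -2.3443e+6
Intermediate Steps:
q(O, R) = 1/4 + R/8 (q(O, R) = (R - 1*(-2))/8 = (R + 2)/8 = (2 + R)/8 = 1/4 + R/8)
x(m) = 2*m**3 (x(m) = m*(m*(2*m)) = m*(2*m**2) = 2*m**3)
k(t, c) = 1330/3 (k(t, c) = (-10*(2*(-4)**3 - 5))/3 = (-10*(2*(-64) - 5))/3 = (-10*(-128 - 5))/3 = (-10*(-133))/3 = (1/3)*1330 = 1330/3)
k(245 - q(b, -27), 369) - 1*2344774 = 1330/3 - 1*2344774 = 1330/3 - 2344774 = -7032992/3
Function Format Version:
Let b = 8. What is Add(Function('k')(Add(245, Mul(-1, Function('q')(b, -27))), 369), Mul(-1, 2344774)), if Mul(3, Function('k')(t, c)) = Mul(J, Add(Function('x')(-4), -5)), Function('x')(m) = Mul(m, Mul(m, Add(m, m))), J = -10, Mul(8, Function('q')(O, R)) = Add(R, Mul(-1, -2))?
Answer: Rational(-7032992, 3) ≈ -2.3443e+6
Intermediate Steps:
Function('q')(O, R) = Add(Rational(1, 4), Mul(Rational(1, 8), R)) (Function('q')(O, R) = Mul(Rational(1, 8), Add(R, Mul(-1, -2))) = Mul(Rational(1, 8), Add(R, 2)) = Mul(Rational(1, 8), Add(2, R)) = Add(Rational(1, 4), Mul(Rational(1, 8), R)))
Function('x')(m) = Mul(2, Pow(m, 3)) (Function('x')(m) = Mul(m, Mul(m, Mul(2, m))) = Mul(m, Mul(2, Pow(m, 2))) = Mul(2, Pow(m, 3)))
Function('k')(t, c) = Rational(1330, 3) (Function('k')(t, c) = Mul(Rational(1, 3), Mul(-10, Add(Mul(2, Pow(-4, 3)), -5))) = Mul(Rational(1, 3), Mul(-10, Add(Mul(2, -64), -5))) = Mul(Rational(1, 3), Mul(-10, Add(-128, -5))) = Mul(Rational(1, 3), Mul(-10, -133)) = Mul(Rational(1, 3), 1330) = Rational(1330, 3))
Add(Function('k')(Add(245, Mul(-1, Function('q')(b, -27))), 369), Mul(-1, 2344774)) = Add(Rational(1330, 3), Mul(-1, 2344774)) = Add(Rational(1330, 3), -2344774) = Rational(-7032992, 3)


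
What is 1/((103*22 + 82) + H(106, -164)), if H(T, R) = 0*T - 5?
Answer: 1/2343 ≈ 0.00042680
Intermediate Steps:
H(T, R) = -5 (H(T, R) = 0 - 5 = -5)
1/((103*22 + 82) + H(106, -164)) = 1/((103*22 + 82) - 5) = 1/((2266 + 82) - 5) = 1/(2348 - 5) = 1/2343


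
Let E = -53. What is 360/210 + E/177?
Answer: 1753/1239 ≈ 1.4149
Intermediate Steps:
360/210 + E/177 = 360/210 - 53/177 = 360*(1/210) - 53*1/177 = 12/7 - 53/177 = 1753/1239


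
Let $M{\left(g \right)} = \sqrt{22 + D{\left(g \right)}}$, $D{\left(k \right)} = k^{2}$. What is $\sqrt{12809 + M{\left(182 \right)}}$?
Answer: $\sqrt{12809 + \sqrt{33146}} \approx 113.98$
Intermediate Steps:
$M{\left(g \right)} = \sqrt{22 + g^{2}}$
$\sqrt{12809 + M{\left(182 \right)}} = \sqrt{12809 + \sqrt{22 + 182^{2}}} = \sqrt{12809 + \sqrt{22 + 33124}} = \sqrt{12809 + \sqrt{33146}}$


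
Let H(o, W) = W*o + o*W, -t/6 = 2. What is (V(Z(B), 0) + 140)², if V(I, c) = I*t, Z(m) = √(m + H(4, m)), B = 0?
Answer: 19600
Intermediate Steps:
t = -12 (t = -6*2 = -12)
H(o, W) = 2*W*o (H(o, W) = W*o + W*o = 2*W*o)
Z(m) = 3*√m (Z(m) = √(m + 2*m*4) = √(m + 8*m) = √(9*m) = 3*√m)
V(I, c) = -12*I (V(I, c) = I*(-12) = -12*I)
(V(Z(B), 0) + 140)² = (-36*√0 + 140)² = (-36*0 + 140)² = (-12*0 + 140)² = (0 + 140)² = 140² = 19600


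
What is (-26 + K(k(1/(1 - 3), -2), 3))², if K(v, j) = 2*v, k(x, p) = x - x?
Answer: 676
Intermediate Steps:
k(x, p) = 0
(-26 + K(k(1/(1 - 3), -2), 3))² = (-26 + 2*0)² = (-26 + 0)² = (-26)² = 676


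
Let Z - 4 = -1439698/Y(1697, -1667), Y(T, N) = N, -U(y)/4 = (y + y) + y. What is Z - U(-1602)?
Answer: -30600042/1667 ≈ -18356.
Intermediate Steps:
U(y) = -12*y (U(y) = -4*((y + y) + y) = -4*(2*y + y) = -12*y)
Z = 1446366/1667 (Z = 4 - 1439698/(-1667) = 4 - 1439698*(-1/1667) = 4 + 1439698/1667 = 1446366/1667 ≈ 867.65)
Z - U(-1602) = 1446366/1667 - (-12)*(-1602) = 1446366/1667 - 1*19224 = 1446366/1667 - 19224 = -30600042/1667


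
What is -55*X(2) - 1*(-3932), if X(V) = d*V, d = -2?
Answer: 4152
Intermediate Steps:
X(V) = -2*V
-55*X(2) - 1*(-3932) = -(-110)*2 - 1*(-3932) = -55*(-4) + 3932 = 220 + 3932 = 4152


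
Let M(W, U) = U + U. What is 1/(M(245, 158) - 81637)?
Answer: -1/81321 ≈ -1.2297e-5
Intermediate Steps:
M(W, U) = 2*U
1/(M(245, 158) - 81637) = 1/(2*158 - 81637) = 1/(316 - 81637) = 1/(-81321) = -1/81321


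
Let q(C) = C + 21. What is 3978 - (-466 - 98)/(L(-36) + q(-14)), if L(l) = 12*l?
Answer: 1690086/425 ≈ 3976.7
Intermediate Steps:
q(C) = 21 + C
3978 - (-466 - 98)/(L(-36) + q(-14)) = 3978 - (-466 - 98)/(12*(-36) + (21 - 14)) = 3978 - (-564)/(-432 + 7) = 3978 - (-564)/(-425) = 3978 - (-564)*(-1)/425 = 3978 - 1*564/425 = 3978 - 564/425 = 1690086/425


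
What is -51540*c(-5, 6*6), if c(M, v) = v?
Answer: -1855440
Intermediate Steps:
-51540*c(-5, 6*6) = -309240*6 = -51540*36 = -1855440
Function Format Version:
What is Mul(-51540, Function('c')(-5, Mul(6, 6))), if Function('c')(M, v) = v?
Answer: -1855440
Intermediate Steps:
Mul(-51540, Function('c')(-5, Mul(6, 6))) = Mul(-51540, Mul(6, 6)) = Mul(-51540, 36) = -1855440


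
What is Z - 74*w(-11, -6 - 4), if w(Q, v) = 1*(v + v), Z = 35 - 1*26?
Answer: 1489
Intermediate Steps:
Z = 9 (Z = 35 - 26 = 9)
w(Q, v) = 2*v (w(Q, v) = 1*(2*v) = 2*v)
Z - 74*w(-11, -6 - 4) = 9 - 148*(-6 - 4) = 9 - 148*(-10) = 9 - 74*(-20) = 9 + 1480 = 1489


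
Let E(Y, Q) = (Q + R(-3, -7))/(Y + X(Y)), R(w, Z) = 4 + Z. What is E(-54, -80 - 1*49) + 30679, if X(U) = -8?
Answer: 951115/31 ≈ 30681.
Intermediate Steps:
E(Y, Q) = (-3 + Q)/(-8 + Y) (E(Y, Q) = (Q + (4 - 7))/(Y - 8) = (Q - 3)/(-8 + Y) = (-3 + Q)/(-8 + Y))
E(-54, -80 - 1*49) + 30679 = (-3 + (-80 - 1*49))/(-8 - 54) + 30679 = (-3 + (-80 - 49))/(-62) + 30679 = -(-3 - 129)/62 + 30679 = -1/62*(-132) + 30679 = 66/31 + 30679 = 951115/31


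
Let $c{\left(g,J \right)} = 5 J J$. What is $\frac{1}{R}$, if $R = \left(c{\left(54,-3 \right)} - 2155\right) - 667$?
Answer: $- \frac{1}{2777} \approx -0.0003601$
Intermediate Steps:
$c{\left(g,J \right)} = 5 J^{2}$
$R = -2777$ ($R = \left(5 \left(-3\right)^{2} - 2155\right) - 667 = \left(5 \cdot 9 - 2155\right) - 667 = \left(45 - 2155\right) - 667 = -2110 - 667 = -2777$)
$\frac{1}{R} = \frac{1}{-2777} = - \frac{1}{2777}$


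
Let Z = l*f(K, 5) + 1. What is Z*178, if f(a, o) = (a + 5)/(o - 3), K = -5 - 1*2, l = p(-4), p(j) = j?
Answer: 890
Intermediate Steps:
l = -4
K = -7 (K = -5 - 2 = -7)
f(a, o) = (5 + a)/(-3 + o)
Z = 5 (Z = -4*(5 - 7)/(-3 + 5) + 1 = -4*(-2)/2 + 1 = -2*(-2) + 1 = -4*(-1) + 1 = 4 + 1 = 5)
Z*178 = 5*178 = 890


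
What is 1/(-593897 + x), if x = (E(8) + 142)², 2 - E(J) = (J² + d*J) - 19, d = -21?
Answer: -1/522608 ≈ -1.9135e-6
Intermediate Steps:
E(J) = 21 - J² + 21*J (E(J) = 2 - ((J² - 21*J) - 19) = 2 - (-19 + J² - 21*J) = 2 + (19 - J² + 21*J) = 21 - J² + 21*J)
x = 71289 (x = ((21 - 1*8² + 21*8) + 142)² = ((21 - 1*64 + 168) + 142)² = ((21 - 64 + 168) + 142)² = (125 + 142)² = 267² = 71289)
1/(-593897 + x) = 1/(-593897 + 71289) = 1/(-522608) = -1/522608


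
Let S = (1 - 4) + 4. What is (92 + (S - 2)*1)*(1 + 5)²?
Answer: 3276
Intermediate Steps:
S = 1 (S = -3 + 4 = 1)
(92 + (S - 2)*1)*(1 + 5)² = (92 + (1 - 2)*1)*(1 + 5)² = (92 - 1*1)*6² = (92 - 1)*36 = 91*36 = 3276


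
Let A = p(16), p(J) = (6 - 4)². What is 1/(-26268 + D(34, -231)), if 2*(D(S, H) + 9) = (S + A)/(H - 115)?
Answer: -346/9091861 ≈ -3.8056e-5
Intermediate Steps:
p(J) = 4 (p(J) = 2² = 4)
A = 4
D(S, H) = -9 + (4 + S)/(2*(-115 + H)) (D(S, H) = -9 + ((S + 4)/(H - 115))/2 = -9 + ((4 + S)/(-115 + H))/2 = -9 + (4 + S)/(2*(-115 + H)))
1/(-26268 + D(34, -231)) = 1/(-26268 + (2074 + 34 - 18*(-231))/(2*(-115 - 231))) = 1/(-26268 + (½)*(2074 + 34 + 4158)/(-346)) = 1/(-26268 + (½)*(-1/346)*6266) = 1/(-26268 - 3133/346) = 1/(-9091861/346) = -346/9091861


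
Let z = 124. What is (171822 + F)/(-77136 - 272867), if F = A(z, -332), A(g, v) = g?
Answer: -171946/350003 ≈ -0.49127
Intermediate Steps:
F = 124
(171822 + F)/(-77136 - 272867) = (171822 + 124)/(-77136 - 272867) = 171946/(-350003) = 171946*(-1/350003) = -171946/350003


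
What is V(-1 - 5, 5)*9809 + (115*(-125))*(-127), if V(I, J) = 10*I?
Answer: 1237085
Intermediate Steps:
V(-1 - 5, 5)*9809 + (115*(-125))*(-127) = (10*(-1 - 5))*9809 + (115*(-125))*(-127) = (10*(-6))*9809 - 14375*(-127) = -60*9809 + 1825625 = -588540 + 1825625 = 1237085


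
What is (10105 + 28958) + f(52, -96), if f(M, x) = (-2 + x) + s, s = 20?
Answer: 38985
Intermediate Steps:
f(M, x) = 18 + x (f(M, x) = (-2 + x) + 20 = 18 + x)
(10105 + 28958) + f(52, -96) = (10105 + 28958) + (18 - 96) = 39063 - 78 = 38985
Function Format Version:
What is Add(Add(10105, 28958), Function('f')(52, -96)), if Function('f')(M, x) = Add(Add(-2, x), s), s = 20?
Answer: 38985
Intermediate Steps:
Function('f')(M, x) = Add(18, x) (Function('f')(M, x) = Add(Add(-2, x), 20) = Add(18, x))
Add(Add(10105, 28958), Function('f')(52, -96)) = Add(Add(10105, 28958), Add(18, -96)) = Add(39063, -78) = 38985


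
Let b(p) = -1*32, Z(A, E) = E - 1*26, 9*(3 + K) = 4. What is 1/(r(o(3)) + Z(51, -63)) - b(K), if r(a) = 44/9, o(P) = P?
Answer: 24215/757 ≈ 31.988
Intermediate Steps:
K = -23/9 (K = -3 + (⅑)*4 = -3 + 4/9 = -23/9 ≈ -2.5556)
Z(A, E) = -26 + E (Z(A, E) = E - 26 = -26 + E)
r(a) = 44/9 (r(a) = 44*(⅑) = 44/9)
b(p) = -32
1/(r(o(3)) + Z(51, -63)) - b(K) = 1/(44/9 + (-26 - 63)) - 1*(-32) = 1/(44/9 - 89) + 32 = 1/(-757/9) + 32 = -9/757 + 32 = 24215/757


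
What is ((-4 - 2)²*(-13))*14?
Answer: -6552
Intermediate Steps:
((-4 - 2)²*(-13))*14 = ((-6)²*(-13))*14 = (36*(-13))*14 = -468*14 = -6552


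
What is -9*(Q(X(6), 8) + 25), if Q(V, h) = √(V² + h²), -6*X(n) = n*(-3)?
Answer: -225 - 9*√73 ≈ -301.90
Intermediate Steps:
X(n) = n/2 (X(n) = -n*(-3)/6 = -(-1)*n/2 = n/2)
-9*(Q(X(6), 8) + 25) = -9*(√(((½)*6)² + 8²) + 25) = -9*(√(3² + 64) + 25) = -9*(√(9 + 64) + 25) = -9*(√73 + 25) = -9*(25 + √73) = -225 - 9*√73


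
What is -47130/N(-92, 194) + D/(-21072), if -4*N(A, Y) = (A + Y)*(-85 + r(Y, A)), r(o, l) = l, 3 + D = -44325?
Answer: -22029137/2641902 ≈ -8.3384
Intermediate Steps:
D = -44328 (D = -3 - 44325 = -44328)
N(A, Y) = -(-85 + A)*(A + Y)/4 (N(A, Y) = -(A + Y)*(-85 + A)/4 = -(-85 + A)*(A + Y)/4)
-47130/N(-92, 194) + D/(-21072) = -47130/(-¼*(-92)² + (85/4)*(-92) + (85/4)*194 - ¼*(-92)*194) - 44328/(-21072) = -47130/(-¼*8464 - 1955 + 8245/2 + 4462) - 44328*(-1/21072) = -47130/(-2116 - 1955 + 8245/2 + 4462) + 1847/878 = -47130/9027/2 + 1847/878 = -47130*2/9027 + 1847/878 = -31420/3009 + 1847/878 = -22029137/2641902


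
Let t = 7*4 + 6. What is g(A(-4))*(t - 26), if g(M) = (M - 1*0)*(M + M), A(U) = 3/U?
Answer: 9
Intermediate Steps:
g(M) = 2*M² (g(M) = (M + 0)*(2*M) = M*(2*M) = 2*M²)
t = 34 (t = 28 + 6 = 34)
g(A(-4))*(t - 26) = (2*(3/(-4))²)*(34 - 26) = (2*(3*(-¼))²)*8 = (2*(-¾)²)*8 = (2*(9/16))*8 = (9/8)*8 = 9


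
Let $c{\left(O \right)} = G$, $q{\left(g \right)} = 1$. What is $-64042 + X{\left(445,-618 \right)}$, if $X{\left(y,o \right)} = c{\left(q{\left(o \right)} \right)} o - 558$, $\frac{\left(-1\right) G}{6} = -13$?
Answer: $-112804$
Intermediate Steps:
$G = 78$ ($G = \left(-6\right) \left(-13\right) = 78$)
$c{\left(O \right)} = 78$
$X{\left(y,o \right)} = -558 + 78 o$ ($X{\left(y,o \right)} = 78 o - 558 = -558 + 78 o$)
$-64042 + X{\left(445,-618 \right)} = -64042 + \left(-558 + 78 \left(-618\right)\right) = -64042 - 48762 = -112804$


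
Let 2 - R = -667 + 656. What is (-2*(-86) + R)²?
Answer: 34225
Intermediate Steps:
R = 13 (R = 2 - (-667 + 656) = 2 - 1*(-11) = 2 + 11 = 13)
(-2*(-86) + R)² = (-2*(-86) + 13)² = (172 + 13)² = 185² = 34225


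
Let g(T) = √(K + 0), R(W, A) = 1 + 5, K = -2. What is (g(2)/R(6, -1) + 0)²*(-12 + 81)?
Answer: -23/6 ≈ -3.8333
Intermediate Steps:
R(W, A) = 6
g(T) = I*√2 (g(T) = √(-2 + 0) = √(-2) = I*√2)
(g(2)/R(6, -1) + 0)²*(-12 + 81) = ((I*√2)/6 + 0)²*(-12 + 81) = ((I*√2)*(⅙) + 0)²*69 = (I*√2/6 + 0)²*69 = (I*√2/6)²*69 = -1/18*69 = -23/6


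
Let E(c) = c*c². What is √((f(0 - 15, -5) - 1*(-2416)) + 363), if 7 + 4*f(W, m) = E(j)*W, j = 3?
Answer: 2*√669 ≈ 51.730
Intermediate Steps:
E(c) = c³
f(W, m) = -7/4 + 27*W/4 (f(W, m) = -7/4 + (3³*W)/4 = -7/4 + (27*W)/4 = -7/4 + 27*W/4)
√((f(0 - 15, -5) - 1*(-2416)) + 363) = √(((-7/4 + 27*(0 - 15)/4) - 1*(-2416)) + 363) = √(((-7/4 + (27/4)*(-15)) + 2416) + 363) = √(((-7/4 - 405/4) + 2416) + 363) = √((-103 + 2416) + 363) = √(2313 + 363) = √2676 = 2*√669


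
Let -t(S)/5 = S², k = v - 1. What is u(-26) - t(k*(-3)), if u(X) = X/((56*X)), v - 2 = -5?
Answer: 40321/56 ≈ 720.02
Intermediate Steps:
v = -3 (v = 2 - 5 = -3)
u(X) = 1/56 (u(X) = X*(1/(56*X)) = 1/56)
k = -4 (k = -3 - 1 = -4)
t(S) = -5*S²
u(-26) - t(k*(-3)) = 1/56 - (-5)*(-4*(-3))² = 1/56 - (-5)*12² = 1/56 - (-5)*144 = 1/56 - 1*(-720) = 1/56 + 720 = 40321/56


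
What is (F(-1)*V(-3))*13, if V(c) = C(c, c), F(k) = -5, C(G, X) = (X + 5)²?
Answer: -260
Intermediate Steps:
C(G, X) = (5 + X)²
V(c) = (5 + c)²
(F(-1)*V(-3))*13 = -5*(5 - 3)²*13 = -5*2²*13 = -5*4*13 = -20*13 = -260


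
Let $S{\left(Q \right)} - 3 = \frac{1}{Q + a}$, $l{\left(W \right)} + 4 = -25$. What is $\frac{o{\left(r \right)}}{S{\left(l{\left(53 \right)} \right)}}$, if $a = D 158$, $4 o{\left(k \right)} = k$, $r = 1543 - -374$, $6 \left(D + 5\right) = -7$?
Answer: $\frac{320565}{2006} \approx 159.8$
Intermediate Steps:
$l{\left(W \right)} = -29$ ($l{\left(W \right)} = -4 - 25 = -29$)
$D = - \frac{37}{6}$ ($D = -5 + \frac{1}{6} \left(-7\right) = -5 - \frac{7}{6} = - \frac{37}{6} \approx -6.1667$)
$r = 1917$ ($r = 1543 + 374 = 1917$)
$o{\left(k \right)} = \frac{k}{4}$
$a = - \frac{2923}{3}$ ($a = \left(- \frac{37}{6}\right) 158 = - \frac{2923}{3} \approx -974.33$)
$S{\left(Q \right)} = 3 + \frac{1}{- \frac{2923}{3} + Q}$ ($S{\left(Q \right)} = 3 + \frac{1}{Q - \frac{2923}{3}} = 3 + \frac{1}{- \frac{2923}{3} + Q}$)
$\frac{o{\left(r \right)}}{S{\left(l{\left(53 \right)} \right)}} = \frac{\frac{1}{4} \cdot 1917}{9 \frac{1}{-2923 + 3 \left(-29\right)} \left(-974 - 29\right)} = \frac{1917}{4 \cdot 9 \frac{1}{-2923 - 87} \left(-1003\right)} = \frac{1917}{4 \cdot 9 \frac{1}{-3010} \left(-1003\right)} = \frac{1917}{4 \cdot 9 \left(- \frac{1}{3010}\right) \left(-1003\right)} = \frac{1917}{4 \cdot \frac{9027}{3010}} = \frac{1917}{4} \cdot \frac{3010}{9027} = \frac{320565}{2006}$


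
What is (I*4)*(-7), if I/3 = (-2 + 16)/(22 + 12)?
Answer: -588/17 ≈ -34.588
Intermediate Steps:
I = 21/17 (I = 3*((-2 + 16)/(22 + 12)) = 3*(14/34) = 3*(14*(1/34)) = 3*(7/17) = 21/17 ≈ 1.2353)
(I*4)*(-7) = ((21/17)*4)*(-7) = (84/17)*(-7) = -588/17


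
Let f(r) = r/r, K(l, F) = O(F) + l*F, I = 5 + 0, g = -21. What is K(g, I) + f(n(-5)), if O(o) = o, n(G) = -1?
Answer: -99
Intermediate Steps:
I = 5
K(l, F) = F + F*l (K(l, F) = F + l*F = F + F*l)
f(r) = 1
K(g, I) + f(n(-5)) = 5*(1 - 21) + 1 = 5*(-20) + 1 = -100 + 1 = -99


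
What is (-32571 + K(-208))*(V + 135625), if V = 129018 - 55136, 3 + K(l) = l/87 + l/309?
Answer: -20386642208830/2987 ≈ -6.8251e+9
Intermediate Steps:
K(l) = -3 + 44*l/2987 (K(l) = -3 + (l/87 + l/309) = -3 + 44*l/2987)
V = 73882
(-32571 + K(-208))*(V + 135625) = (-32571 + (-3 + (44/2987)*(-208)))*(73882 + 135625) = (-32571 + (-3 - 9152/2987))*209507 = (-32571 - 18113/2987)*209507 = -97307690/2987*209507 = -20386642208830/2987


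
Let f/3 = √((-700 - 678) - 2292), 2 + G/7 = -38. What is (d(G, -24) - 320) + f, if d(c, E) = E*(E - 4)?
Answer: 352 + 3*I*√3670 ≈ 352.0 + 181.74*I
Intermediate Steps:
G = -280 (G = -14 + 7*(-38) = -14 - 266 = -280)
d(c, E) = E*(-4 + E)
f = 3*I*√3670 (f = 3*√((-700 - 678) - 2292) = 3*√(-1378 - 2292) = 3*√(-3670) = 3*(I*√3670) = 3*I*√3670 ≈ 181.74*I)
(d(G, -24) - 320) + f = (-24*(-4 - 24) - 320) + 3*I*√3670 = (-24*(-28) - 320) + 3*I*√3670 = (672 - 320) + 3*I*√3670 = 352 + 3*I*√3670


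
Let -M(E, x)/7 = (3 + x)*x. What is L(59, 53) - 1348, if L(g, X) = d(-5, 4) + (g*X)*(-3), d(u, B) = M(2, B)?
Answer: -10925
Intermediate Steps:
M(E, x) = -7*x*(3 + x) (M(E, x) = -7*(3 + x)*x = -7*x*(3 + x))
d(u, B) = -7*B*(3 + B)
L(g, X) = -196 - 3*X*g (L(g, X) = -7*4*(3 + 4) + (g*X)*(-3) = -7*4*7 + (X*g)*(-3) = -196 - 3*X*g)
L(59, 53) - 1348 = (-196 - 3*53*59) - 1348 = (-196 - 9381) - 1348 = -9577 - 1348 = -10925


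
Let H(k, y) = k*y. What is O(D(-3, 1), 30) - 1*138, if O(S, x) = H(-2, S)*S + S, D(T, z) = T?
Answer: -159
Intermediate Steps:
O(S, x) = S - 2*S**2 (O(S, x) = (-2*S)*S + S = -2*S**2 + S = S - 2*S**2)
O(D(-3, 1), 30) - 1*138 = -3*(1 - 2*(-3)) - 1*138 = -3*(1 + 6) - 138 = -3*7 - 138 = -21 - 138 = -159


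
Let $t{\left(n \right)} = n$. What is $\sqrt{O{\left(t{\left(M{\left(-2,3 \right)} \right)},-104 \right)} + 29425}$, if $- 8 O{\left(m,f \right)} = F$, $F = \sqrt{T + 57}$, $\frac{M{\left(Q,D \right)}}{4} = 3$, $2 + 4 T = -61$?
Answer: $\frac{\sqrt{470800 - \sqrt{165}}}{4} \approx 171.53$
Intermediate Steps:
$T = - \frac{63}{4}$ ($T = - \frac{1}{2} + \frac{1}{4} \left(-61\right) = - \frac{1}{2} - \frac{61}{4} = - \frac{63}{4} \approx -15.75$)
$M{\left(Q,D \right)} = 12$ ($M{\left(Q,D \right)} = 4 \cdot 3 = 12$)
$F = \frac{\sqrt{165}}{2}$ ($F = \sqrt{- \frac{63}{4} + 57} = \sqrt{\frac{165}{4}} = \frac{\sqrt{165}}{2} \approx 6.4226$)
$O{\left(m,f \right)} = - \frac{\sqrt{165}}{16}$ ($O{\left(m,f \right)} = - \frac{\frac{1}{2} \sqrt{165}}{8} = - \frac{\sqrt{165}}{16}$)
$\sqrt{O{\left(t{\left(M{\left(-2,3 \right)} \right)},-104 \right)} + 29425} = \sqrt{- \frac{\sqrt{165}}{16} + 29425} = \sqrt{29425 - \frac{\sqrt{165}}{16}}$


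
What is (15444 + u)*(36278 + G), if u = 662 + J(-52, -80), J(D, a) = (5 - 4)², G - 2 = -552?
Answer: 575470896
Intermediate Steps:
G = -550 (G = 2 - 552 = -550)
J(D, a) = 1 (J(D, a) = 1² = 1)
u = 663 (u = 662 + 1 = 663)
(15444 + u)*(36278 + G) = (15444 + 663)*(36278 - 550) = 16107*35728 = 575470896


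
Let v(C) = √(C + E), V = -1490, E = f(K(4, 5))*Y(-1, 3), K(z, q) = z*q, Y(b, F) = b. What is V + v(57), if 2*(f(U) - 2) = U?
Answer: -1490 + 3*√5 ≈ -1483.3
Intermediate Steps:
K(z, q) = q*z
f(U) = 2 + U/2
E = -12 (E = (2 + (5*4)/2)*(-1) = (2 + (½)*20)*(-1) = (2 + 10)*(-1) = 12*(-1) = -12)
v(C) = √(-12 + C) (v(C) = √(C - 12) = √(-12 + C))
V + v(57) = -1490 + √(-12 + 57) = -1490 + √45 = -1490 + 3*√5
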